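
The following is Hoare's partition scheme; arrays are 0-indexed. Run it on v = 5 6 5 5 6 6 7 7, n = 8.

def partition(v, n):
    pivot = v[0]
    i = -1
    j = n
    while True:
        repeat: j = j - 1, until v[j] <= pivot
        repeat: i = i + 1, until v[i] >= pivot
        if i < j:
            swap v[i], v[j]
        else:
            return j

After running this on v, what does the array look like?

pivot = v[0] = 5; i = -1, j = 8
j→3 (v[3]=5≤5), i→0 (v[0]=5≥5); i<j, swap → 5 6 5 5 6 6 7 7
j→2 (v[2]=5≤5), i→1 (v[1]=6≥5); i<j, swap → 5 5 6 5 6 6 7 7
j→1, i→2; i≥j, return j=1. v = 5 5 6 5 6 6 7 7

5 5 6 5 6 6 7 7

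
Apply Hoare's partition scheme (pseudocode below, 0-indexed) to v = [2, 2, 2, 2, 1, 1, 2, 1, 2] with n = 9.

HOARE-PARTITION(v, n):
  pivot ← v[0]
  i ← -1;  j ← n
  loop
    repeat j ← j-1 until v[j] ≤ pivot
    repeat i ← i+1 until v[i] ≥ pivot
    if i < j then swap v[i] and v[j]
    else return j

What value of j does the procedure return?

pivot = v[0] = 2; i = -1, j = 9
j→8 (v[8]=2≤2), i→0 (v[0]=2≥2); i<j, swap → [2, 2, 2, 2, 1, 1, 2, 1, 2]
j→7 (v[7]=1≤2), i→1 (v[1]=2≥2); i<j, swap → [2, 1, 2, 2, 1, 1, 2, 2, 2]
j→6 (v[6]=2≤2), i→2 (v[2]=2≥2); i<j, swap → [2, 1, 2, 2, 1, 1, 2, 2, 2]
j→5 (v[5]=1≤2), i→3 (v[3]=2≥2); i<j, swap → [2, 1, 2, 1, 1, 2, 2, 2, 2]
j→4, i→5; i≥j, return j=4. v = [2, 1, 2, 1, 1, 2, 2, 2, 2]

4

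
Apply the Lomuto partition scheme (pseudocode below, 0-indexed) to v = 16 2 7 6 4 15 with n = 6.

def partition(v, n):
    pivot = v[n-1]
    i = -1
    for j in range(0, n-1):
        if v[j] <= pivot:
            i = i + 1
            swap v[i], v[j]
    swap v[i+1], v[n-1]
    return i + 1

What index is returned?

pivot=15, i=-1
j=0: 16>15, skip
j=1: 2≤15, i=0, swap(0,1) ⇒ 2 16 7 6 4 15
j=2: 7≤15, i=1, swap(1,2) ⇒ 2 7 16 6 4 15
j=3: 6≤15, i=2, swap(2,3) ⇒ 2 7 6 16 4 15
j=4: 4≤15, i=3, swap(3,4) ⇒ 2 7 6 4 16 15
swap(4,5) ⇒ 2 7 6 4 15 16; return 4

4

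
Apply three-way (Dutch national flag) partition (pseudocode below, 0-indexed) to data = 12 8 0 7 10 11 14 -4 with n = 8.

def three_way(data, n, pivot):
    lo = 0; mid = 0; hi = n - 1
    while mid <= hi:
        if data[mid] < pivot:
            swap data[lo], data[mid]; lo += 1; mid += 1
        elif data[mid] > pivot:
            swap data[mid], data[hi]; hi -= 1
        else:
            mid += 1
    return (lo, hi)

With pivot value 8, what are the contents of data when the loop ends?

-4 0 7 8 11 14 10 12

pivot = 8; lo=0, mid=0, hi=7
data[mid]=12>8: swap data[0],data[7]; hi=6 → -4 8 0 7 10 11 14 12
data[mid]=-4<8: swap data[0],data[0]; lo=1,mid=1 → -4 8 0 7 10 11 14 12
data[mid]=8=8: mid=2
data[mid]=0<8: swap data[1],data[2]; lo=2,mid=3 → -4 0 8 7 10 11 14 12
data[mid]=7<8: swap data[2],data[3]; lo=3,mid=4 → -4 0 7 8 10 11 14 12
data[mid]=10>8: swap data[4],data[6]; hi=5 → -4 0 7 8 14 11 10 12
data[mid]=14>8: swap data[4],data[5]; hi=4 → -4 0 7 8 11 14 10 12
data[mid]=11>8: swap data[4],data[4]; hi=3 → -4 0 7 8 11 14 10 12
end: lo=3, hi=3; data = -4 0 7 8 11 14 10 12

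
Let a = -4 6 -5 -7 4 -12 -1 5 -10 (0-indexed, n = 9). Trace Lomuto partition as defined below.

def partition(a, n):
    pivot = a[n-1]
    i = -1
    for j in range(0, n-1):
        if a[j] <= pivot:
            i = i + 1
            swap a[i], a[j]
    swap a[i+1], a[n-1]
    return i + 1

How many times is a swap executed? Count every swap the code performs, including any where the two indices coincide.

pivot = a[8] = -10; i = -1
j=0: a[0]=-4 > -10 → no swap
j=1: a[1]=6 > -10 → no swap
j=2: a[2]=-5 > -10 → no swap
j=3: a[3]=-7 > -10 → no swap
j=4: a[4]=4 > -10 → no swap
j=5: a[5]=-12 ≤ -10 → i=0, swap a[0],a[5] → -12 6 -5 -7 4 -4 -1 5 -10
j=6: a[6]=-1 > -10 → no swap
j=7: a[7]=5 > -10 → no swap
final swap a[1],a[8] → -12 -10 -5 -7 4 -4 -1 5 6; return 1

2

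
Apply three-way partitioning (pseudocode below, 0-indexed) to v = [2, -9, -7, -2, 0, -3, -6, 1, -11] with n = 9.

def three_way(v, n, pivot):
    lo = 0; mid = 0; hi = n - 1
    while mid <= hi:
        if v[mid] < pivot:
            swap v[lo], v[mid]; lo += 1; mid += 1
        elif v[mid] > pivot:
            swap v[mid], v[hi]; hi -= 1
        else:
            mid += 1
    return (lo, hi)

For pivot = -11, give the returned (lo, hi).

(0, 0)

pivot = -11; lo=0, mid=0, hi=8
v[mid]=2>-11: swap v[0],v[8]; hi=7 → [-11, -9, -7, -2, 0, -3, -6, 1, 2]
v[mid]=-11=-11: mid=1
v[mid]=-9>-11: swap v[1],v[7]; hi=6 → [-11, 1, -7, -2, 0, -3, -6, -9, 2]
v[mid]=1>-11: swap v[1],v[6]; hi=5 → [-11, -6, -7, -2, 0, -3, 1, -9, 2]
v[mid]=-6>-11: swap v[1],v[5]; hi=4 → [-11, -3, -7, -2, 0, -6, 1, -9, 2]
v[mid]=-3>-11: swap v[1],v[4]; hi=3 → [-11, 0, -7, -2, -3, -6, 1, -9, 2]
v[mid]=0>-11: swap v[1],v[3]; hi=2 → [-11, -2, -7, 0, -3, -6, 1, -9, 2]
v[mid]=-2>-11: swap v[1],v[2]; hi=1 → [-11, -7, -2, 0, -3, -6, 1, -9, 2]
v[mid]=-7>-11: swap v[1],v[1]; hi=0 → [-11, -7, -2, 0, -3, -6, 1, -9, 2]
end: lo=0, hi=0; v = [-11, -7, -2, 0, -3, -6, 1, -9, 2]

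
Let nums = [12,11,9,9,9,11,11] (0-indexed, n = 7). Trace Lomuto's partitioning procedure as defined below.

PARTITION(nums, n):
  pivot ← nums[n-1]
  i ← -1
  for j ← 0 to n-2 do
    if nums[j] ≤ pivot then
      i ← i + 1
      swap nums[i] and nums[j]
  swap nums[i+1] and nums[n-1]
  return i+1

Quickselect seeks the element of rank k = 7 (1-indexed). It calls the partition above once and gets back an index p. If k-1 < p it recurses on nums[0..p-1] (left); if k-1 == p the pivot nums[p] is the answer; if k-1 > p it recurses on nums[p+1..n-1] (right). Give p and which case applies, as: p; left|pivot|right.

5; right

pivot = nums[6] = 11; i = -1
j=0: nums[0]=12 > 11 → no swap
j=1: nums[1]=11 ≤ 11 → i=0, swap nums[0],nums[1] → [11,12,9,9,9,11,11]
j=2: nums[2]=9 ≤ 11 → i=1, swap nums[1],nums[2] → [11,9,12,9,9,11,11]
j=3: nums[3]=9 ≤ 11 → i=2, swap nums[2],nums[3] → [11,9,9,12,9,11,11]
j=4: nums[4]=9 ≤ 11 → i=3, swap nums[3],nums[4] → [11,9,9,9,12,11,11]
j=5: nums[5]=11 ≤ 11 → i=4, swap nums[4],nums[5] → [11,9,9,9,11,12,11]
final swap nums[5],nums[6] → [11,9,9,9,11,11,12]; return 5
p = 5; k-1 = 6 > 5 ⇒ right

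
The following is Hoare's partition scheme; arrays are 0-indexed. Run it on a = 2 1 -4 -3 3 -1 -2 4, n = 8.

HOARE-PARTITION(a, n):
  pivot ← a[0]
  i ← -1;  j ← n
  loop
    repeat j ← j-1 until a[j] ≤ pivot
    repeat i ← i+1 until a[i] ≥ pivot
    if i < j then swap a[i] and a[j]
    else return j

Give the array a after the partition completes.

pivot = a[0] = 2; i = -1, j = 8
j→6 (a[6]=-2≤2), i→0 (a[0]=2≥2); i<j, swap → -2 1 -4 -3 3 -1 2 4
j→5 (a[5]=-1≤2), i→4 (a[4]=3≥2); i<j, swap → -2 1 -4 -3 -1 3 2 4
j→4, i→5; i≥j, return j=4. a = -2 1 -4 -3 -1 3 2 4

-2 1 -4 -3 -1 3 2 4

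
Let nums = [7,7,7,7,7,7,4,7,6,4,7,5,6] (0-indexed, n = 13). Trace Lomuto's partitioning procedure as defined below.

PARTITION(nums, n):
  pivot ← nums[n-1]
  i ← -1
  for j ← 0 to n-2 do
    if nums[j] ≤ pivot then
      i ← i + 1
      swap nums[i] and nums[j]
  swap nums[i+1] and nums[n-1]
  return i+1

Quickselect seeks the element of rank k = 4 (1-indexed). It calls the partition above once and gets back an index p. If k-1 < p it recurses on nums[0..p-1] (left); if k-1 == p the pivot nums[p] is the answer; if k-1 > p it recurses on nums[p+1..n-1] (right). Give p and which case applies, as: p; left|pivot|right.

4; left

pivot=6, i=-1
j=0: 7>6, skip
j=1: 7>6, skip
j=2: 7>6, skip
j=3: 7>6, skip
j=4: 7>6, skip
j=5: 7>6, skip
j=6: 4≤6, i=0, swap(0,6) ⇒ [4,7,7,7,7,7,7,7,6,4,7,5,6]
j=7: 7>6, skip
j=8: 6≤6, i=1, swap(1,8) ⇒ [4,6,7,7,7,7,7,7,7,4,7,5,6]
j=9: 4≤6, i=2, swap(2,9) ⇒ [4,6,4,7,7,7,7,7,7,7,7,5,6]
j=10: 7>6, skip
j=11: 5≤6, i=3, swap(3,11) ⇒ [4,6,4,5,7,7,7,7,7,7,7,7,6]
swap(4,12) ⇒ [4,6,4,5,6,7,7,7,7,7,7,7,7]; return 4
p = 4; k-1 = 3 < 4 ⇒ left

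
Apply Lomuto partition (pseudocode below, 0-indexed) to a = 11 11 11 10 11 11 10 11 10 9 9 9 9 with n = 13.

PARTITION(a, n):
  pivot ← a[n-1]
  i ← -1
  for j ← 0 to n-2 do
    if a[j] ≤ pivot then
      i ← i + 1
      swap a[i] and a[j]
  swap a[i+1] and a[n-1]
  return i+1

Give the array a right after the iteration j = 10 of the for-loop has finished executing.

pivot = a[12] = 9; i = -1
j=0: a[0]=11 > 9 → no swap
j=1: a[1]=11 > 9 → no swap
j=2: a[2]=11 > 9 → no swap
j=3: a[3]=10 > 9 → no swap
j=4: a[4]=11 > 9 → no swap
j=5: a[5]=11 > 9 → no swap
j=6: a[6]=10 > 9 → no swap
j=7: a[7]=11 > 9 → no swap
j=8: a[8]=10 > 9 → no swap
j=9: a[9]=9 ≤ 9 → i=0, swap a[0],a[9] → 9 11 11 10 11 11 10 11 10 11 9 9 9
j=10: a[10]=9 ≤ 9 → i=1, swap a[1],a[10] → 9 9 11 10 11 11 10 11 10 11 11 9 9
(after j=10) a = 9 9 11 10 11 11 10 11 10 11 11 9 9

9 9 11 10 11 11 10 11 10 11 11 9 9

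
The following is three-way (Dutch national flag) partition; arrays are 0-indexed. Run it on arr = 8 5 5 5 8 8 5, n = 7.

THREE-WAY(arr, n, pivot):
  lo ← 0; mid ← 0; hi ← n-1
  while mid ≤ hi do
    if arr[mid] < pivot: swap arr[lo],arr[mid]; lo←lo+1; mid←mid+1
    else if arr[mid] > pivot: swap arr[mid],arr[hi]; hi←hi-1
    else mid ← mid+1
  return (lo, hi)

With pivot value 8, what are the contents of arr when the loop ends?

5 5 5 5 8 8 8

pivot = 8; lo=0, mid=0, hi=6
arr[mid]=8=8: mid=1
arr[mid]=5<8: swap arr[0],arr[1]; lo=1,mid=2 → 5 8 5 5 8 8 5
arr[mid]=5<8: swap arr[1],arr[2]; lo=2,mid=3 → 5 5 8 5 8 8 5
arr[mid]=5<8: swap arr[2],arr[3]; lo=3,mid=4 → 5 5 5 8 8 8 5
arr[mid]=8=8: mid=5
arr[mid]=8=8: mid=6
arr[mid]=5<8: swap arr[3],arr[6]; lo=4,mid=7 → 5 5 5 5 8 8 8
end: lo=4, hi=6; arr = 5 5 5 5 8 8 8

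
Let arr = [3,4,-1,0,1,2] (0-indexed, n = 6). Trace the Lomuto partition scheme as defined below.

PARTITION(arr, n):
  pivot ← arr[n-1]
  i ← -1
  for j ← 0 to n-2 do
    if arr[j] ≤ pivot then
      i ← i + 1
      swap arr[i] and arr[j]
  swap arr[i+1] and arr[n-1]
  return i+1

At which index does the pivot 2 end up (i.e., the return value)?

3

pivot=2, i=-1
j=0: 3>2, skip
j=1: 4>2, skip
j=2: -1≤2, i=0, swap(0,2) ⇒ [-1,4,3,0,1,2]
j=3: 0≤2, i=1, swap(1,3) ⇒ [-1,0,3,4,1,2]
j=4: 1≤2, i=2, swap(2,4) ⇒ [-1,0,1,4,3,2]
swap(3,5) ⇒ [-1,0,1,2,3,4]; return 3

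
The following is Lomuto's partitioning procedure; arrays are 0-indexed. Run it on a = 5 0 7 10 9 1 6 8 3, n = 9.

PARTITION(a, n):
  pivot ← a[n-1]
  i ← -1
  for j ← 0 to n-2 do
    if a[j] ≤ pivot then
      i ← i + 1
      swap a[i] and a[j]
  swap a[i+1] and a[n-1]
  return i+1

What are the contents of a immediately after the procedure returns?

pivot = a[8] = 3; i = -1
j=0: a[0]=5 > 3 → no swap
j=1: a[1]=0 ≤ 3 → i=0, swap a[0],a[1] → 0 5 7 10 9 1 6 8 3
j=2: a[2]=7 > 3 → no swap
j=3: a[3]=10 > 3 → no swap
j=4: a[4]=9 > 3 → no swap
j=5: a[5]=1 ≤ 3 → i=1, swap a[1],a[5] → 0 1 7 10 9 5 6 8 3
j=6: a[6]=6 > 3 → no swap
j=7: a[7]=8 > 3 → no swap
final swap a[2],a[8] → 0 1 3 10 9 5 6 8 7; return 2

0 1 3 10 9 5 6 8 7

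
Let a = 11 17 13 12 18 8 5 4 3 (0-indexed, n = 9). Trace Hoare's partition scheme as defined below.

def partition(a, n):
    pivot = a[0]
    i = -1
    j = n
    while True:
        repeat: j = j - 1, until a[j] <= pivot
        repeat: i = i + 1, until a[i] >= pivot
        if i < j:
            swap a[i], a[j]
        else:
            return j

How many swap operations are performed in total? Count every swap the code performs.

pivot = a[0] = 11; i = -1, j = 9
j→8 (a[8]=3≤11), i→0 (a[0]=11≥11); i<j, swap → 3 17 13 12 18 8 5 4 11
j→7 (a[7]=4≤11), i→1 (a[1]=17≥11); i<j, swap → 3 4 13 12 18 8 5 17 11
j→6 (a[6]=5≤11), i→2 (a[2]=13≥11); i<j, swap → 3 4 5 12 18 8 13 17 11
j→5 (a[5]=8≤11), i→3 (a[3]=12≥11); i<j, swap → 3 4 5 8 18 12 13 17 11
j→3, i→4; i≥j, return j=3. a = 3 4 5 8 18 12 13 17 11

4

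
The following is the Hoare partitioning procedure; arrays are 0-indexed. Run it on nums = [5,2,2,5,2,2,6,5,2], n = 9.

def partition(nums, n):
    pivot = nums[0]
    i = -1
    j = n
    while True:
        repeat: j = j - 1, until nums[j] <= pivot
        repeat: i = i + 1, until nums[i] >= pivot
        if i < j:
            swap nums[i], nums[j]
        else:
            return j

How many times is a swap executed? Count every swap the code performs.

2

pivot = nums[0] = 5; i = -1, j = 9
j→8 (nums[8]=2≤5), i→0 (nums[0]=5≥5); i<j, swap → [2,2,2,5,2,2,6,5,5]
j→7 (nums[7]=5≤5), i→3 (nums[3]=5≥5); i<j, swap → [2,2,2,5,2,2,6,5,5]
j→5, i→6; i≥j, return j=5. nums = [2,2,2,5,2,2,6,5,5]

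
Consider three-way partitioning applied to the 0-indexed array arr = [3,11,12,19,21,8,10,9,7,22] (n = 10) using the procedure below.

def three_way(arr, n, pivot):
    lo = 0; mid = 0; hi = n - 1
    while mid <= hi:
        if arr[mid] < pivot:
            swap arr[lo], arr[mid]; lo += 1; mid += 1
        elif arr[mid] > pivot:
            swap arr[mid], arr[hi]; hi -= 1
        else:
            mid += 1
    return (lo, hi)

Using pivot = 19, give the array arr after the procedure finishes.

pivot = 19; lo=0, mid=0, hi=9
arr[mid]=3<19: swap arr[0],arr[0]; lo=1,mid=1 → [3,11,12,19,21,8,10,9,7,22]
arr[mid]=11<19: swap arr[1],arr[1]; lo=2,mid=2 → [3,11,12,19,21,8,10,9,7,22]
arr[mid]=12<19: swap arr[2],arr[2]; lo=3,mid=3 → [3,11,12,19,21,8,10,9,7,22]
arr[mid]=19=19: mid=4
arr[mid]=21>19: swap arr[4],arr[9]; hi=8 → [3,11,12,19,22,8,10,9,7,21]
arr[mid]=22>19: swap arr[4],arr[8]; hi=7 → [3,11,12,19,7,8,10,9,22,21]
arr[mid]=7<19: swap arr[3],arr[4]; lo=4,mid=5 → [3,11,12,7,19,8,10,9,22,21]
arr[mid]=8<19: swap arr[4],arr[5]; lo=5,mid=6 → [3,11,12,7,8,19,10,9,22,21]
arr[mid]=10<19: swap arr[5],arr[6]; lo=6,mid=7 → [3,11,12,7,8,10,19,9,22,21]
arr[mid]=9<19: swap arr[6],arr[7]; lo=7,mid=8 → [3,11,12,7,8,10,9,19,22,21]
end: lo=7, hi=7; arr = [3,11,12,7,8,10,9,19,22,21]

[3,11,12,7,8,10,9,19,22,21]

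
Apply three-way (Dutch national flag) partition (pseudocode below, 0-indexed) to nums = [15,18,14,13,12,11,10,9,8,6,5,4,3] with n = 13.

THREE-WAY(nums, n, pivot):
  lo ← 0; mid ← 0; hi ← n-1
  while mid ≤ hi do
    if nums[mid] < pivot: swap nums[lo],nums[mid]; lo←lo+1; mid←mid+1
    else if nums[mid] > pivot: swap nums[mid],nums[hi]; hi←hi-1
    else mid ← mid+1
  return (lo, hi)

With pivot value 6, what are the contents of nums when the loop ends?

[3,4,5,6,11,10,9,8,12,13,14,18,15]

lo=0 mid=0 hi=12
15>6: swap(0,12), hi=11 ⇒ [3,18,14,13,12,11,10,9,8,6,5,4,15]
3<6: swap(0,0), lo=1 mid=1 ⇒ [3,18,14,13,12,11,10,9,8,6,5,4,15]
18>6: swap(1,11), hi=10 ⇒ [3,4,14,13,12,11,10,9,8,6,5,18,15]
4<6: swap(1,1), lo=2 mid=2 ⇒ [3,4,14,13,12,11,10,9,8,6,5,18,15]
14>6: swap(2,10), hi=9 ⇒ [3,4,5,13,12,11,10,9,8,6,14,18,15]
5<6: swap(2,2), lo=3 mid=3 ⇒ [3,4,5,13,12,11,10,9,8,6,14,18,15]
13>6: swap(3,9), hi=8 ⇒ [3,4,5,6,12,11,10,9,8,13,14,18,15]
6=6: mid=4
12>6: swap(4,8), hi=7 ⇒ [3,4,5,6,8,11,10,9,12,13,14,18,15]
8>6: swap(4,7), hi=6 ⇒ [3,4,5,6,9,11,10,8,12,13,14,18,15]
9>6: swap(4,6), hi=5 ⇒ [3,4,5,6,10,11,9,8,12,13,14,18,15]
10>6: swap(4,5), hi=4 ⇒ [3,4,5,6,11,10,9,8,12,13,14,18,15]
11>6: swap(4,4), hi=3 ⇒ [3,4,5,6,11,10,9,8,12,13,14,18,15]
done. lo=3 hi=3; nums=[3,4,5,6,11,10,9,8,12,13,14,18,15]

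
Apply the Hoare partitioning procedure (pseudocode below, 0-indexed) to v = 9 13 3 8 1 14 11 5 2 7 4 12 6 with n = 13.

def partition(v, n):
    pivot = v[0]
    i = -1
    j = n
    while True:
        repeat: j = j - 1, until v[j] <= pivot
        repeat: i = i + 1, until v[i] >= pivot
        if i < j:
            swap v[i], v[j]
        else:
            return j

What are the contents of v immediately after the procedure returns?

6 4 3 8 1 7 2 5 11 14 13 12 9

pivot = v[0] = 9; i = -1, j = 13
j→12 (v[12]=6≤9), i→0 (v[0]=9≥9); i<j, swap → 6 13 3 8 1 14 11 5 2 7 4 12 9
j→10 (v[10]=4≤9), i→1 (v[1]=13≥9); i<j, swap → 6 4 3 8 1 14 11 5 2 7 13 12 9
j→9 (v[9]=7≤9), i→5 (v[5]=14≥9); i<j, swap → 6 4 3 8 1 7 11 5 2 14 13 12 9
j→8 (v[8]=2≤9), i→6 (v[6]=11≥9); i<j, swap → 6 4 3 8 1 7 2 5 11 14 13 12 9
j→7, i→8; i≥j, return j=7. v = 6 4 3 8 1 7 2 5 11 14 13 12 9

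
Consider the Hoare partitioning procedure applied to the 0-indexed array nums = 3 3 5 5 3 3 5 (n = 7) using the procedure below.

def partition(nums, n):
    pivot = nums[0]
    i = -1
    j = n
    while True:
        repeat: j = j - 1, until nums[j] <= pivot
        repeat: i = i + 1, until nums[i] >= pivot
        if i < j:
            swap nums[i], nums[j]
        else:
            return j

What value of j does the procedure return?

1

pivot=3
j stops at 5 (3), i stops at 0 (3); swap ⇒ 3 3 5 5 3 3 5
j stops at 4 (3), i stops at 1 (3); swap ⇒ 3 3 5 5 3 3 5
j stops at 1, i stops at 2; i≥j ⇒ return 1. nums=3 3 5 5 3 3 5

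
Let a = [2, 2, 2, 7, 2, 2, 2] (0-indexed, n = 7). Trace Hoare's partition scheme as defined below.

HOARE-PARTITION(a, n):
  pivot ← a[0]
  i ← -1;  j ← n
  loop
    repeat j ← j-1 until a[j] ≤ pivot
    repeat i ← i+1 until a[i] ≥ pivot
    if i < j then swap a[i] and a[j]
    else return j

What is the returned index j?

2

pivot = a[0] = 2; i = -1, j = 7
j→6 (a[6]=2≤2), i→0 (a[0]=2≥2); i<j, swap → [2, 2, 2, 7, 2, 2, 2]
j→5 (a[5]=2≤2), i→1 (a[1]=2≥2); i<j, swap → [2, 2, 2, 7, 2, 2, 2]
j→4 (a[4]=2≤2), i→2 (a[2]=2≥2); i<j, swap → [2, 2, 2, 7, 2, 2, 2]
j→2, i→3; i≥j, return j=2. a = [2, 2, 2, 7, 2, 2, 2]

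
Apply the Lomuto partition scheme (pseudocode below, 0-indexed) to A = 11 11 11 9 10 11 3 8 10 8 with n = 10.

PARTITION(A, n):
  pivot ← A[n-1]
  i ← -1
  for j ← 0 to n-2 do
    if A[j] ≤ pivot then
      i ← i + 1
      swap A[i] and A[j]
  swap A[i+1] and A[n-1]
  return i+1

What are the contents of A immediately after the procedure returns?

3 8 8 9 10 11 11 11 10 11

pivot=8, i=-1
j=0: 11>8, skip
j=1: 11>8, skip
j=2: 11>8, skip
j=3: 9>8, skip
j=4: 10>8, skip
j=5: 11>8, skip
j=6: 3≤8, i=0, swap(0,6) ⇒ 3 11 11 9 10 11 11 8 10 8
j=7: 8≤8, i=1, swap(1,7) ⇒ 3 8 11 9 10 11 11 11 10 8
j=8: 10>8, skip
swap(2,9) ⇒ 3 8 8 9 10 11 11 11 10 11; return 2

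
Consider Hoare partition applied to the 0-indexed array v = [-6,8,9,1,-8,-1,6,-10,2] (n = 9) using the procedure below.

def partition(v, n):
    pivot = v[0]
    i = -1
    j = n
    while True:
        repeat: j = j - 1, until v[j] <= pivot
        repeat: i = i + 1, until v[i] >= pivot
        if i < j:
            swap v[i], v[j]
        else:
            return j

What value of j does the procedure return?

pivot=-6
j stops at 7 (-10), i stops at 0 (-6); swap ⇒ [-10,8,9,1,-8,-1,6,-6,2]
j stops at 4 (-8), i stops at 1 (8); swap ⇒ [-10,-8,9,1,8,-1,6,-6,2]
j stops at 1, i stops at 2; i≥j ⇒ return 1. v=[-10,-8,9,1,8,-1,6,-6,2]

1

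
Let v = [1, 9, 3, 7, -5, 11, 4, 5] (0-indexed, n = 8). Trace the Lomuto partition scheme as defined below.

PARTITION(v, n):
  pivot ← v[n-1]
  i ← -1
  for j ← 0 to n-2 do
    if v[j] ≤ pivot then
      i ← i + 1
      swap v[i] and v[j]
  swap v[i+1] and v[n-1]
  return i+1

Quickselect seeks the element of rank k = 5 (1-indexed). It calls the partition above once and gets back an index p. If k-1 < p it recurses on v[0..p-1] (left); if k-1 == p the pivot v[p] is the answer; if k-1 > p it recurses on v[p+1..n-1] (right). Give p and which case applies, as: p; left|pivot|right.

pivot=5, i=-1
j=0: 1≤5, i=0, swap(0,0) ⇒ [1, 9, 3, 7, -5, 11, 4, 5]
j=1: 9>5, skip
j=2: 3≤5, i=1, swap(1,2) ⇒ [1, 3, 9, 7, -5, 11, 4, 5]
j=3: 7>5, skip
j=4: -5≤5, i=2, swap(2,4) ⇒ [1, 3, -5, 7, 9, 11, 4, 5]
j=5: 11>5, skip
j=6: 4≤5, i=3, swap(3,6) ⇒ [1, 3, -5, 4, 9, 11, 7, 5]
swap(4,7) ⇒ [1, 3, -5, 4, 5, 11, 7, 9]; return 4
p = 4; k-1 = 4 == 4 ⇒ pivot

4; pivot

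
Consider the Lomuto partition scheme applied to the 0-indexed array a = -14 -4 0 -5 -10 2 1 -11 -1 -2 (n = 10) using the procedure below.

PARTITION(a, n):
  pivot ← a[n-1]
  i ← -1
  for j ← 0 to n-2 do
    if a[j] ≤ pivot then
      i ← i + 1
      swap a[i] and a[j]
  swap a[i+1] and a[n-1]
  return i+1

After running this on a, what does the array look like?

pivot = a[9] = -2; i = -1
j=0: a[0]=-14 ≤ -2 → i=0, swap a[0],a[0] (no change) → -14 -4 0 -5 -10 2 1 -11 -1 -2
j=1: a[1]=-4 ≤ -2 → i=1, swap a[1],a[1] (no change) → -14 -4 0 -5 -10 2 1 -11 -1 -2
j=2: a[2]=0 > -2 → no swap
j=3: a[3]=-5 ≤ -2 → i=2, swap a[2],a[3] → -14 -4 -5 0 -10 2 1 -11 -1 -2
j=4: a[4]=-10 ≤ -2 → i=3, swap a[3],a[4] → -14 -4 -5 -10 0 2 1 -11 -1 -2
j=5: a[5]=2 > -2 → no swap
j=6: a[6]=1 > -2 → no swap
j=7: a[7]=-11 ≤ -2 → i=4, swap a[4],a[7] → -14 -4 -5 -10 -11 2 1 0 -1 -2
j=8: a[8]=-1 > -2 → no swap
final swap a[5],a[9] → -14 -4 -5 -10 -11 -2 1 0 -1 2; return 5

-14 -4 -5 -10 -11 -2 1 0 -1 2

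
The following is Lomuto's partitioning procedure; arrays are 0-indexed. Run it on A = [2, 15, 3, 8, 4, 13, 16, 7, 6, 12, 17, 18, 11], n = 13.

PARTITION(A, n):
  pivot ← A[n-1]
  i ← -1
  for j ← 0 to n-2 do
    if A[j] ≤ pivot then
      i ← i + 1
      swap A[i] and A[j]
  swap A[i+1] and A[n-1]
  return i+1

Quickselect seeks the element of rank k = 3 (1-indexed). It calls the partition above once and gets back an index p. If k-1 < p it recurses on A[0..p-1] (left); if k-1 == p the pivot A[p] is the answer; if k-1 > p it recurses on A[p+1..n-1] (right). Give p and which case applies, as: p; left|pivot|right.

6; left

pivot=11, i=-1
j=0: 2≤11, i=0, swap(0,0) ⇒ [2, 15, 3, 8, 4, 13, 16, 7, 6, 12, 17, 18, 11]
j=1: 15>11, skip
j=2: 3≤11, i=1, swap(1,2) ⇒ [2, 3, 15, 8, 4, 13, 16, 7, 6, 12, 17, 18, 11]
j=3: 8≤11, i=2, swap(2,3) ⇒ [2, 3, 8, 15, 4, 13, 16, 7, 6, 12, 17, 18, 11]
j=4: 4≤11, i=3, swap(3,4) ⇒ [2, 3, 8, 4, 15, 13, 16, 7, 6, 12, 17, 18, 11]
j=5: 13>11, skip
j=6: 16>11, skip
j=7: 7≤11, i=4, swap(4,7) ⇒ [2, 3, 8, 4, 7, 13, 16, 15, 6, 12, 17, 18, 11]
j=8: 6≤11, i=5, swap(5,8) ⇒ [2, 3, 8, 4, 7, 6, 16, 15, 13, 12, 17, 18, 11]
j=9: 12>11, skip
j=10: 17>11, skip
j=11: 18>11, skip
swap(6,12) ⇒ [2, 3, 8, 4, 7, 6, 11, 15, 13, 12, 17, 18, 16]; return 6
p = 6; k-1 = 2 < 6 ⇒ left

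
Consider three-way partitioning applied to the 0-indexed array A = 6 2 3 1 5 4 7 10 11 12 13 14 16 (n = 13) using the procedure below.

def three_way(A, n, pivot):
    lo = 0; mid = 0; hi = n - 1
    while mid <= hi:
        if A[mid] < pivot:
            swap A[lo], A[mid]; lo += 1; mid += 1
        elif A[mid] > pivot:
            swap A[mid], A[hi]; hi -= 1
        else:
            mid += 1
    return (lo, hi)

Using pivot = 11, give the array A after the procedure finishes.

lo=0 mid=0 hi=12
6<11: swap(0,0), lo=1 mid=1 ⇒ 6 2 3 1 5 4 7 10 11 12 13 14 16
2<11: swap(1,1), lo=2 mid=2 ⇒ 6 2 3 1 5 4 7 10 11 12 13 14 16
3<11: swap(2,2), lo=3 mid=3 ⇒ 6 2 3 1 5 4 7 10 11 12 13 14 16
1<11: swap(3,3), lo=4 mid=4 ⇒ 6 2 3 1 5 4 7 10 11 12 13 14 16
5<11: swap(4,4), lo=5 mid=5 ⇒ 6 2 3 1 5 4 7 10 11 12 13 14 16
4<11: swap(5,5), lo=6 mid=6 ⇒ 6 2 3 1 5 4 7 10 11 12 13 14 16
7<11: swap(6,6), lo=7 mid=7 ⇒ 6 2 3 1 5 4 7 10 11 12 13 14 16
10<11: swap(7,7), lo=8 mid=8 ⇒ 6 2 3 1 5 4 7 10 11 12 13 14 16
11=11: mid=9
12>11: swap(9,12), hi=11 ⇒ 6 2 3 1 5 4 7 10 11 16 13 14 12
16>11: swap(9,11), hi=10 ⇒ 6 2 3 1 5 4 7 10 11 14 13 16 12
14>11: swap(9,10), hi=9 ⇒ 6 2 3 1 5 4 7 10 11 13 14 16 12
13>11: swap(9,9), hi=8 ⇒ 6 2 3 1 5 4 7 10 11 13 14 16 12
done. lo=8 hi=8; A=6 2 3 1 5 4 7 10 11 13 14 16 12

6 2 3 1 5 4 7 10 11 13 14 16 12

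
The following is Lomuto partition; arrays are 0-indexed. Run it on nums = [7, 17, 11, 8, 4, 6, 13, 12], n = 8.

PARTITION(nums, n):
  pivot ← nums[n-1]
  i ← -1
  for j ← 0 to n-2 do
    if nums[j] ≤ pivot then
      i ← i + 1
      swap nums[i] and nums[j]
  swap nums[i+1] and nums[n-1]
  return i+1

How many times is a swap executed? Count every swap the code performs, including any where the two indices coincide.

pivot = nums[7] = 12; i = -1
j=0: nums[0]=7 ≤ 12 → i=0, swap nums[0],nums[0] (no change) → [7, 17, 11, 8, 4, 6, 13, 12]
j=1: nums[1]=17 > 12 → no swap
j=2: nums[2]=11 ≤ 12 → i=1, swap nums[1],nums[2] → [7, 11, 17, 8, 4, 6, 13, 12]
j=3: nums[3]=8 ≤ 12 → i=2, swap nums[2],nums[3] → [7, 11, 8, 17, 4, 6, 13, 12]
j=4: nums[4]=4 ≤ 12 → i=3, swap nums[3],nums[4] → [7, 11, 8, 4, 17, 6, 13, 12]
j=5: nums[5]=6 ≤ 12 → i=4, swap nums[4],nums[5] → [7, 11, 8, 4, 6, 17, 13, 12]
j=6: nums[6]=13 > 12 → no swap
final swap nums[5],nums[7] → [7, 11, 8, 4, 6, 12, 13, 17]; return 5

6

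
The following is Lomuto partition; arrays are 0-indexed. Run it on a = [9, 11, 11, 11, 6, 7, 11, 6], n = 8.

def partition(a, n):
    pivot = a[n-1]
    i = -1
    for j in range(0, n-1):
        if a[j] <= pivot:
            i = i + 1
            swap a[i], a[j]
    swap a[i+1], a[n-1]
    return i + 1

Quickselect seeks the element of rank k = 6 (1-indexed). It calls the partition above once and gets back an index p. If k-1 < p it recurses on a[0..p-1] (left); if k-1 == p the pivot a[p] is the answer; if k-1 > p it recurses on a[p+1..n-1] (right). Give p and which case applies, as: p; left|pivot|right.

pivot=6, i=-1
j=0: 9>6, skip
j=1: 11>6, skip
j=2: 11>6, skip
j=3: 11>6, skip
j=4: 6≤6, i=0, swap(0,4) ⇒ [6, 11, 11, 11, 9, 7, 11, 6]
j=5: 7>6, skip
j=6: 11>6, skip
swap(1,7) ⇒ [6, 6, 11, 11, 9, 7, 11, 11]; return 1
p = 1; k-1 = 5 > 1 ⇒ right

1; right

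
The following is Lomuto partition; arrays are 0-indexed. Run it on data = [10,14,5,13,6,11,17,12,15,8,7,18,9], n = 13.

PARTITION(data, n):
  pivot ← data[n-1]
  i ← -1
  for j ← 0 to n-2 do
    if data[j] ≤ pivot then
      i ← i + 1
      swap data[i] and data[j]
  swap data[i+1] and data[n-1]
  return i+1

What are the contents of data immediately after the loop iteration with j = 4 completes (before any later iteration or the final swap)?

pivot = data[12] = 9; i = -1
j=0: data[0]=10 > 9 → no swap
j=1: data[1]=14 > 9 → no swap
j=2: data[2]=5 ≤ 9 → i=0, swap data[0],data[2] → [5,14,10,13,6,11,17,12,15,8,7,18,9]
j=3: data[3]=13 > 9 → no swap
j=4: data[4]=6 ≤ 9 → i=1, swap data[1],data[4] → [5,6,10,13,14,11,17,12,15,8,7,18,9]
(after j=4) data = [5,6,10,13,14,11,17,12,15,8,7,18,9]

[5,6,10,13,14,11,17,12,15,8,7,18,9]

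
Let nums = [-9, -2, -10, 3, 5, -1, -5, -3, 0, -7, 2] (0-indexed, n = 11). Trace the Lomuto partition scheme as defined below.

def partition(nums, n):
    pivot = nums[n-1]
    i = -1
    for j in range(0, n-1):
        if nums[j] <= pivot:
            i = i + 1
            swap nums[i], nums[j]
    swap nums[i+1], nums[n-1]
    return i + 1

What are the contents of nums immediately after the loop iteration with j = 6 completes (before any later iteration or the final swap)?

pivot=2, i=-1
j=0: -9≤2, i=0, swap(0,0) ⇒ [-9, -2, -10, 3, 5, -1, -5, -3, 0, -7, 2]
j=1: -2≤2, i=1, swap(1,1) ⇒ [-9, -2, -10, 3, 5, -1, -5, -3, 0, -7, 2]
j=2: -10≤2, i=2, swap(2,2) ⇒ [-9, -2, -10, 3, 5, -1, -5, -3, 0, -7, 2]
j=3: 3>2, skip
j=4: 5>2, skip
j=5: -1≤2, i=3, swap(3,5) ⇒ [-9, -2, -10, -1, 5, 3, -5, -3, 0, -7, 2]
j=6: -5≤2, i=4, swap(4,6) ⇒ [-9, -2, -10, -1, -5, 3, 5, -3, 0, -7, 2]
(after j=6) nums = [-9, -2, -10, -1, -5, 3, 5, -3, 0, -7, 2]

[-9, -2, -10, -1, -5, 3, 5, -3, 0, -7, 2]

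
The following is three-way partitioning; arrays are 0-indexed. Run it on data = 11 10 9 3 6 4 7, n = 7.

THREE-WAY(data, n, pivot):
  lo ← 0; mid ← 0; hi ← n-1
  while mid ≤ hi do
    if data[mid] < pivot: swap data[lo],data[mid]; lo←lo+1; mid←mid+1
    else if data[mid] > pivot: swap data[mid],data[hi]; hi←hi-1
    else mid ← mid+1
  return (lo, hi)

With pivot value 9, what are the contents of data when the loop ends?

pivot = 9; lo=0, mid=0, hi=6
data[mid]=11>9: swap data[0],data[6]; hi=5 → 7 10 9 3 6 4 11
data[mid]=7<9: swap data[0],data[0]; lo=1,mid=1 → 7 10 9 3 6 4 11
data[mid]=10>9: swap data[1],data[5]; hi=4 → 7 4 9 3 6 10 11
data[mid]=4<9: swap data[1],data[1]; lo=2,mid=2 → 7 4 9 3 6 10 11
data[mid]=9=9: mid=3
data[mid]=3<9: swap data[2],data[3]; lo=3,mid=4 → 7 4 3 9 6 10 11
data[mid]=6<9: swap data[3],data[4]; lo=4,mid=5 → 7 4 3 6 9 10 11
end: lo=4, hi=4; data = 7 4 3 6 9 10 11

7 4 3 6 9 10 11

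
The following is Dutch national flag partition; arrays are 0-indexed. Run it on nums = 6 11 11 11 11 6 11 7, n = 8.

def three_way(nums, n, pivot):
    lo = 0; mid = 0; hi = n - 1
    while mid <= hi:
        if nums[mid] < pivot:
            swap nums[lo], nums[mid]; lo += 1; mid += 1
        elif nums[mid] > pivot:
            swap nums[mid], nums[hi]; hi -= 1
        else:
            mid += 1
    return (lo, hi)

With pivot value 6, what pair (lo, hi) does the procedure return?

lo=0 mid=0 hi=7
6=6: mid=1
11>6: swap(1,7), hi=6 ⇒ 6 7 11 11 11 6 11 11
7>6: swap(1,6), hi=5 ⇒ 6 11 11 11 11 6 7 11
11>6: swap(1,5), hi=4 ⇒ 6 6 11 11 11 11 7 11
6=6: mid=2
11>6: swap(2,4), hi=3 ⇒ 6 6 11 11 11 11 7 11
11>6: swap(2,3), hi=2 ⇒ 6 6 11 11 11 11 7 11
11>6: swap(2,2), hi=1 ⇒ 6 6 11 11 11 11 7 11
done. lo=0 hi=1; nums=6 6 11 11 11 11 7 11

(0, 1)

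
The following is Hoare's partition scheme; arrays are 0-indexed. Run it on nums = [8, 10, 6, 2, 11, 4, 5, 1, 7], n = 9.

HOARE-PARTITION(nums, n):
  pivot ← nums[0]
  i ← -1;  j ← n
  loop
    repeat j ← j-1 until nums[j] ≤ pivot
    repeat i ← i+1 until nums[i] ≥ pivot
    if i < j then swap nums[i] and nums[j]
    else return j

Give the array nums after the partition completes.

[7, 1, 6, 2, 5, 4, 11, 10, 8]

pivot=8
j stops at 8 (7), i stops at 0 (8); swap ⇒ [7, 10, 6, 2, 11, 4, 5, 1, 8]
j stops at 7 (1), i stops at 1 (10); swap ⇒ [7, 1, 6, 2, 11, 4, 5, 10, 8]
j stops at 6 (5), i stops at 4 (11); swap ⇒ [7, 1, 6, 2, 5, 4, 11, 10, 8]
j stops at 5, i stops at 6; i≥j ⇒ return 5. nums=[7, 1, 6, 2, 5, 4, 11, 10, 8]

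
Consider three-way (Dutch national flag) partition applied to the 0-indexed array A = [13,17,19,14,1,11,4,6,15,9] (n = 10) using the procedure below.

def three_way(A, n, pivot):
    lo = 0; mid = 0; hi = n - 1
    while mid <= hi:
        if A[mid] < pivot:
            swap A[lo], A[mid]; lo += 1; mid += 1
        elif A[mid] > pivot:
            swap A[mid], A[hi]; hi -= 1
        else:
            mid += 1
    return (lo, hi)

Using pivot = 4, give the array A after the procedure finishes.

[1,4,14,19,11,17,6,15,9,13]

lo=0 mid=0 hi=9
13>4: swap(0,9), hi=8 ⇒ [9,17,19,14,1,11,4,6,15,13]
9>4: swap(0,8), hi=7 ⇒ [15,17,19,14,1,11,4,6,9,13]
15>4: swap(0,7), hi=6 ⇒ [6,17,19,14,1,11,4,15,9,13]
6>4: swap(0,6), hi=5 ⇒ [4,17,19,14,1,11,6,15,9,13]
4=4: mid=1
17>4: swap(1,5), hi=4 ⇒ [4,11,19,14,1,17,6,15,9,13]
11>4: swap(1,4), hi=3 ⇒ [4,1,19,14,11,17,6,15,9,13]
1<4: swap(0,1), lo=1 mid=2 ⇒ [1,4,19,14,11,17,6,15,9,13]
19>4: swap(2,3), hi=2 ⇒ [1,4,14,19,11,17,6,15,9,13]
14>4: swap(2,2), hi=1 ⇒ [1,4,14,19,11,17,6,15,9,13]
done. lo=1 hi=1; A=[1,4,14,19,11,17,6,15,9,13]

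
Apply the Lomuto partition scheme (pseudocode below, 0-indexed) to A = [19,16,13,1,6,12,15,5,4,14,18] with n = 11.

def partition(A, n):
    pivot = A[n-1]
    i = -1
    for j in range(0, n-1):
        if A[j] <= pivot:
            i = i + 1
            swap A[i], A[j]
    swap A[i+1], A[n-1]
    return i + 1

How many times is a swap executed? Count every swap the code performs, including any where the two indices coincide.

pivot=18, i=-1
j=0: 19>18, skip
j=1: 16≤18, i=0, swap(0,1) ⇒ [16,19,13,1,6,12,15,5,4,14,18]
j=2: 13≤18, i=1, swap(1,2) ⇒ [16,13,19,1,6,12,15,5,4,14,18]
j=3: 1≤18, i=2, swap(2,3) ⇒ [16,13,1,19,6,12,15,5,4,14,18]
j=4: 6≤18, i=3, swap(3,4) ⇒ [16,13,1,6,19,12,15,5,4,14,18]
j=5: 12≤18, i=4, swap(4,5) ⇒ [16,13,1,6,12,19,15,5,4,14,18]
j=6: 15≤18, i=5, swap(5,6) ⇒ [16,13,1,6,12,15,19,5,4,14,18]
j=7: 5≤18, i=6, swap(6,7) ⇒ [16,13,1,6,12,15,5,19,4,14,18]
j=8: 4≤18, i=7, swap(7,8) ⇒ [16,13,1,6,12,15,5,4,19,14,18]
j=9: 14≤18, i=8, swap(8,9) ⇒ [16,13,1,6,12,15,5,4,14,19,18]
swap(9,10) ⇒ [16,13,1,6,12,15,5,4,14,18,19]; return 9

10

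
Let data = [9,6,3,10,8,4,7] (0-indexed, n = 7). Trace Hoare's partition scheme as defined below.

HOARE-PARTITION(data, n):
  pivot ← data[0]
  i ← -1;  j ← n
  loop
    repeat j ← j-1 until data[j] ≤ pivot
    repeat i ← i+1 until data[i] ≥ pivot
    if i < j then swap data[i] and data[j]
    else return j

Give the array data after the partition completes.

[7,6,3,4,8,10,9]

pivot = data[0] = 9; i = -1, j = 7
j→6 (data[6]=7≤9), i→0 (data[0]=9≥9); i<j, swap → [7,6,3,10,8,4,9]
j→5 (data[5]=4≤9), i→3 (data[3]=10≥9); i<j, swap → [7,6,3,4,8,10,9]
j→4, i→5; i≥j, return j=4. data = [7,6,3,4,8,10,9]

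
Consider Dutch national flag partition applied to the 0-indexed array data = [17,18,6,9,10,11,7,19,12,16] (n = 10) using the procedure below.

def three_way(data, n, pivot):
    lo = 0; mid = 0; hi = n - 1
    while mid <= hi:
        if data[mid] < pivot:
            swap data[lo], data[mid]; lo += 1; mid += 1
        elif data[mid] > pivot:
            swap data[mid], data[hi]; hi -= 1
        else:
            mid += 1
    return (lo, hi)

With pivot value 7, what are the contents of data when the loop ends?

lo=0 mid=0 hi=9
17>7: swap(0,9), hi=8 ⇒ [16,18,6,9,10,11,7,19,12,17]
16>7: swap(0,8), hi=7 ⇒ [12,18,6,9,10,11,7,19,16,17]
12>7: swap(0,7), hi=6 ⇒ [19,18,6,9,10,11,7,12,16,17]
19>7: swap(0,6), hi=5 ⇒ [7,18,6,9,10,11,19,12,16,17]
7=7: mid=1
18>7: swap(1,5), hi=4 ⇒ [7,11,6,9,10,18,19,12,16,17]
11>7: swap(1,4), hi=3 ⇒ [7,10,6,9,11,18,19,12,16,17]
10>7: swap(1,3), hi=2 ⇒ [7,9,6,10,11,18,19,12,16,17]
9>7: swap(1,2), hi=1 ⇒ [7,6,9,10,11,18,19,12,16,17]
6<7: swap(0,1), lo=1 mid=2 ⇒ [6,7,9,10,11,18,19,12,16,17]
done. lo=1 hi=1; data=[6,7,9,10,11,18,19,12,16,17]

[6,7,9,10,11,18,19,12,16,17]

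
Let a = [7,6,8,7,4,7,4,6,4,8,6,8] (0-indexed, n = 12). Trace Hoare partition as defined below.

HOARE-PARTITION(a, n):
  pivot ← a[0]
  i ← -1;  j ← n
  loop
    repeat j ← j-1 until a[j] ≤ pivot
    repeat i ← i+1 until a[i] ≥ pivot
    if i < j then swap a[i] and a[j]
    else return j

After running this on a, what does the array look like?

[6,6,4,6,4,4,7,7,8,8,7,8]

pivot=7
j stops at 10 (6), i stops at 0 (7); swap ⇒ [6,6,8,7,4,7,4,6,4,8,7,8]
j stops at 8 (4), i stops at 2 (8); swap ⇒ [6,6,4,7,4,7,4,6,8,8,7,8]
j stops at 7 (6), i stops at 3 (7); swap ⇒ [6,6,4,6,4,7,4,7,8,8,7,8]
j stops at 6 (4), i stops at 5 (7); swap ⇒ [6,6,4,6,4,4,7,7,8,8,7,8]
j stops at 5, i stops at 6; i≥j ⇒ return 5. a=[6,6,4,6,4,4,7,7,8,8,7,8]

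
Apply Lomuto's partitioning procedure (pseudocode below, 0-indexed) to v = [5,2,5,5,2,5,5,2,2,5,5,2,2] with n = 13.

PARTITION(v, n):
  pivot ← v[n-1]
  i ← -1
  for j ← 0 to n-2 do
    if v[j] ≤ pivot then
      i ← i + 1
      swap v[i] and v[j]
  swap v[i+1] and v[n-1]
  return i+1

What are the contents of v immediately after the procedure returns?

[2,2,2,2,2,2,5,5,5,5,5,5,5]

pivot = v[12] = 2; i = -1
j=0: v[0]=5 > 2 → no swap
j=1: v[1]=2 ≤ 2 → i=0, swap v[0],v[1] → [2,5,5,5,2,5,5,2,2,5,5,2,2]
j=2: v[2]=5 > 2 → no swap
j=3: v[3]=5 > 2 → no swap
j=4: v[4]=2 ≤ 2 → i=1, swap v[1],v[4] → [2,2,5,5,5,5,5,2,2,5,5,2,2]
j=5: v[5]=5 > 2 → no swap
j=6: v[6]=5 > 2 → no swap
j=7: v[7]=2 ≤ 2 → i=2, swap v[2],v[7] → [2,2,2,5,5,5,5,5,2,5,5,2,2]
j=8: v[8]=2 ≤ 2 → i=3, swap v[3],v[8] → [2,2,2,2,5,5,5,5,5,5,5,2,2]
j=9: v[9]=5 > 2 → no swap
j=10: v[10]=5 > 2 → no swap
j=11: v[11]=2 ≤ 2 → i=4, swap v[4],v[11] → [2,2,2,2,2,5,5,5,5,5,5,5,2]
final swap v[5],v[12] → [2,2,2,2,2,2,5,5,5,5,5,5,5]; return 5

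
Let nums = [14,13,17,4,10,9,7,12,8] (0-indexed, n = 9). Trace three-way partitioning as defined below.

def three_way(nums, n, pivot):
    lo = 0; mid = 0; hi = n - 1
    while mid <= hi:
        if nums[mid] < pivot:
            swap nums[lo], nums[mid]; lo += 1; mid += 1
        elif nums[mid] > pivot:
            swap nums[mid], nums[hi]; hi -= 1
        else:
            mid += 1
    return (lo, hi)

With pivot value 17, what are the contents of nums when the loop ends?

[14,13,4,10,9,7,12,8,17]

pivot = 17; lo=0, mid=0, hi=8
nums[mid]=14<17: swap nums[0],nums[0]; lo=1,mid=1 → [14,13,17,4,10,9,7,12,8]
nums[mid]=13<17: swap nums[1],nums[1]; lo=2,mid=2 → [14,13,17,4,10,9,7,12,8]
nums[mid]=17=17: mid=3
nums[mid]=4<17: swap nums[2],nums[3]; lo=3,mid=4 → [14,13,4,17,10,9,7,12,8]
nums[mid]=10<17: swap nums[3],nums[4]; lo=4,mid=5 → [14,13,4,10,17,9,7,12,8]
nums[mid]=9<17: swap nums[4],nums[5]; lo=5,mid=6 → [14,13,4,10,9,17,7,12,8]
nums[mid]=7<17: swap nums[5],nums[6]; lo=6,mid=7 → [14,13,4,10,9,7,17,12,8]
nums[mid]=12<17: swap nums[6],nums[7]; lo=7,mid=8 → [14,13,4,10,9,7,12,17,8]
nums[mid]=8<17: swap nums[7],nums[8]; lo=8,mid=9 → [14,13,4,10,9,7,12,8,17]
end: lo=8, hi=8; nums = [14,13,4,10,9,7,12,8,17]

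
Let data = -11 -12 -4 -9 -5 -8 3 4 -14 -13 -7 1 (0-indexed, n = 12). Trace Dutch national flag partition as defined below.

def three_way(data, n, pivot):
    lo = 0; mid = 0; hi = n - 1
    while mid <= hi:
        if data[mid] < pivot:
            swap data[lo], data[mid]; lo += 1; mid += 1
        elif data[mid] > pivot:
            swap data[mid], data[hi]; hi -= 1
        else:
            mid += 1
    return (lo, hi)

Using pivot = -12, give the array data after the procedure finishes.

pivot = -12; lo=0, mid=0, hi=11
data[mid]=-11>-12: swap data[0],data[11]; hi=10 → 1 -12 -4 -9 -5 -8 3 4 -14 -13 -7 -11
data[mid]=1>-12: swap data[0],data[10]; hi=9 → -7 -12 -4 -9 -5 -8 3 4 -14 -13 1 -11
data[mid]=-7>-12: swap data[0],data[9]; hi=8 → -13 -12 -4 -9 -5 -8 3 4 -14 -7 1 -11
data[mid]=-13<-12: swap data[0],data[0]; lo=1,mid=1 → -13 -12 -4 -9 -5 -8 3 4 -14 -7 1 -11
data[mid]=-12=-12: mid=2
data[mid]=-4>-12: swap data[2],data[8]; hi=7 → -13 -12 -14 -9 -5 -8 3 4 -4 -7 1 -11
data[mid]=-14<-12: swap data[1],data[2]; lo=2,mid=3 → -13 -14 -12 -9 -5 -8 3 4 -4 -7 1 -11
data[mid]=-9>-12: swap data[3],data[7]; hi=6 → -13 -14 -12 4 -5 -8 3 -9 -4 -7 1 -11
data[mid]=4>-12: swap data[3],data[6]; hi=5 → -13 -14 -12 3 -5 -8 4 -9 -4 -7 1 -11
data[mid]=3>-12: swap data[3],data[5]; hi=4 → -13 -14 -12 -8 -5 3 4 -9 -4 -7 1 -11
data[mid]=-8>-12: swap data[3],data[4]; hi=3 → -13 -14 -12 -5 -8 3 4 -9 -4 -7 1 -11
data[mid]=-5>-12: swap data[3],data[3]; hi=2 → -13 -14 -12 -5 -8 3 4 -9 -4 -7 1 -11
end: lo=2, hi=2; data = -13 -14 -12 -5 -8 3 4 -9 -4 -7 1 -11

-13 -14 -12 -5 -8 3 4 -9 -4 -7 1 -11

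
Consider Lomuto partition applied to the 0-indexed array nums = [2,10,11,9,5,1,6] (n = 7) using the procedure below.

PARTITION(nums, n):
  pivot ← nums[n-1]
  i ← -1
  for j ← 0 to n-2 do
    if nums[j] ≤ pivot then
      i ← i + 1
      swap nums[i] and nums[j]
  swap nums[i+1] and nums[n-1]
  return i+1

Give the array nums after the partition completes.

[2,5,1,6,10,11,9]

pivot=6, i=-1
j=0: 2≤6, i=0, swap(0,0) ⇒ [2,10,11,9,5,1,6]
j=1: 10>6, skip
j=2: 11>6, skip
j=3: 9>6, skip
j=4: 5≤6, i=1, swap(1,4) ⇒ [2,5,11,9,10,1,6]
j=5: 1≤6, i=2, swap(2,5) ⇒ [2,5,1,9,10,11,6]
swap(3,6) ⇒ [2,5,1,6,10,11,9]; return 3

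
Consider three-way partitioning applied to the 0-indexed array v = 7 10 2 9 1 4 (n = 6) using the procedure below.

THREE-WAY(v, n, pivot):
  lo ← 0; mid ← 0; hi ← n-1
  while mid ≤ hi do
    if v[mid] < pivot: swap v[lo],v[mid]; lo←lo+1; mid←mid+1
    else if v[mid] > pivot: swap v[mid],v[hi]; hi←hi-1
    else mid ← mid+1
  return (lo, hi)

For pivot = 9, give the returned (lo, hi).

pivot = 9; lo=0, mid=0, hi=5
v[mid]=7<9: swap v[0],v[0]; lo=1,mid=1 → 7 10 2 9 1 4
v[mid]=10>9: swap v[1],v[5]; hi=4 → 7 4 2 9 1 10
v[mid]=4<9: swap v[1],v[1]; lo=2,mid=2 → 7 4 2 9 1 10
v[mid]=2<9: swap v[2],v[2]; lo=3,mid=3 → 7 4 2 9 1 10
v[mid]=9=9: mid=4
v[mid]=1<9: swap v[3],v[4]; lo=4,mid=5 → 7 4 2 1 9 10
end: lo=4, hi=4; v = 7 4 2 1 9 10

(4, 4)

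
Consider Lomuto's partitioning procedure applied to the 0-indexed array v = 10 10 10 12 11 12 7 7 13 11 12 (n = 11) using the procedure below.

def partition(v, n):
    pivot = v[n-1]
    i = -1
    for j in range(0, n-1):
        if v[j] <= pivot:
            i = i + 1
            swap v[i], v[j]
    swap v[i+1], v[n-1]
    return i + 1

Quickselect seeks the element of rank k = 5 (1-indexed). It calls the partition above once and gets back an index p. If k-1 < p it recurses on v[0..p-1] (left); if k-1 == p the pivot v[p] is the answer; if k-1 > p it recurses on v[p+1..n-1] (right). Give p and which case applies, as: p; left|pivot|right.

9; left

pivot=12, i=-1
j=0: 10≤12, i=0, swap(0,0) ⇒ 10 10 10 12 11 12 7 7 13 11 12
j=1: 10≤12, i=1, swap(1,1) ⇒ 10 10 10 12 11 12 7 7 13 11 12
j=2: 10≤12, i=2, swap(2,2) ⇒ 10 10 10 12 11 12 7 7 13 11 12
j=3: 12≤12, i=3, swap(3,3) ⇒ 10 10 10 12 11 12 7 7 13 11 12
j=4: 11≤12, i=4, swap(4,4) ⇒ 10 10 10 12 11 12 7 7 13 11 12
j=5: 12≤12, i=5, swap(5,5) ⇒ 10 10 10 12 11 12 7 7 13 11 12
j=6: 7≤12, i=6, swap(6,6) ⇒ 10 10 10 12 11 12 7 7 13 11 12
j=7: 7≤12, i=7, swap(7,7) ⇒ 10 10 10 12 11 12 7 7 13 11 12
j=8: 13>12, skip
j=9: 11≤12, i=8, swap(8,9) ⇒ 10 10 10 12 11 12 7 7 11 13 12
swap(9,10) ⇒ 10 10 10 12 11 12 7 7 11 12 13; return 9
p = 9; k-1 = 4 < 9 ⇒ left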